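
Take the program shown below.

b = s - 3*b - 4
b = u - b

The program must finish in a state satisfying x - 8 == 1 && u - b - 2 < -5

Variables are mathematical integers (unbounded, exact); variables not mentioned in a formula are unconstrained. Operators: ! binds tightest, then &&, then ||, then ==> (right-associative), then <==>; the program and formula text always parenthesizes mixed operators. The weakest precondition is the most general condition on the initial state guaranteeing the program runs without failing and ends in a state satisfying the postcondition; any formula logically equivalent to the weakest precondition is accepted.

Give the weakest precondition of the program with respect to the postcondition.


Working backward. After the program, the postcondition x - 8 == 1 && u - b - 2 < -5 must hold; in canonical form it is x == 9 && u < b - 3.
Before b := u - b: x == 9 && b < -3
Before b := s - 3*b - 4: x == 9 && s < 3*b + 1
Answer: WP = x == 9 && s < 3*b + 1


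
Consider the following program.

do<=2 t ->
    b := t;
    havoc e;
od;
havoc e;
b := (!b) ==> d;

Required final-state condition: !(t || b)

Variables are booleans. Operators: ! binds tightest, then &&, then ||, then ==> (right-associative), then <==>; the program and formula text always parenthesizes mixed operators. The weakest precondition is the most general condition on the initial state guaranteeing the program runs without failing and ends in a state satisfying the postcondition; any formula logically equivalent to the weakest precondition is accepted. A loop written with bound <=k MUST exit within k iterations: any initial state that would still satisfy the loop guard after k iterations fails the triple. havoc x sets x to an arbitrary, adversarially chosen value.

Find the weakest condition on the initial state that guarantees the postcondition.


Working backward. After the program, !(t || b) must hold.
Before b := (!b) ==> d: !(t || ((!b) ==> d))
Before havoc e: !(t || ((!b) ==> d))
Before the loop (bound <=2), unroll the exhaustion recursion (WP_0 = exit-now case; WP_j = one more guarded iteration, up to j = 2):
  WP_0: (!t) && (!(t || ((!b) ==> d)))
  WP_1: (t ==> ((!t) && (!(t || ((!t) ==> d))))) && ((!t) ==> (!(t || ((!b) ==> d))))
  WP_2: (t ==> ((t ==> ((!t) && (!(t || ((!t) ==> d))))) && ((!t) ==> (!(t || ((!t) ==> d)))))) && ((!t) ==> (!(t || ((!b) ==> d))))
So before the loop: (t ==> ((t ==> ((!t) && (!(t || ((!t) ==> d))))) && ((!t) ==> (!(t || ((!t) ==> d)))))) && ((!t) ==> (!(t || ((!b) ==> d))))
Answer: WP = (t ==> ((t ==> ((!t) && (!(t || ((!t) ==> d))))) && ((!t) ==> (!(t || ((!t) ==> d)))))) && ((!t) ==> (!(t || ((!b) ==> d))))


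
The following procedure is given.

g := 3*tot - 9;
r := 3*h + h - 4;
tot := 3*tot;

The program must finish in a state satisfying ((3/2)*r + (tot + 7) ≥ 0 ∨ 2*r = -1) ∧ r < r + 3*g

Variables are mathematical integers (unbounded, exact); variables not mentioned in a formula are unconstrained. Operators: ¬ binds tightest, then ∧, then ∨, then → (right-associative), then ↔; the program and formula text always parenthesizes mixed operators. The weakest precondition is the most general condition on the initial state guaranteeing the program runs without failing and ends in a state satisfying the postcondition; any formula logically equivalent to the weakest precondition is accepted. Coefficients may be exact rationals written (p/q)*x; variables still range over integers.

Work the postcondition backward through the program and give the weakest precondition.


Working backward. After the program, the postcondition ((3/2)*r + (tot + 7) ≥ 0 ∨ 2*r = -1) ∧ r < r + 3*g must hold; in canonical form it is ((3/2)*r + tot ≥ -7 ∨ 2*r = -1) ∧ 3*g > 0.
Before tot := 3*tot: ((3/2)*r + 3*tot ≥ -7 ∨ 2*r = -1) ∧ 3*g > 0
Before r := 3*h + h - 4: (6*h + 3*tot ≥ -1 ∨ 8*h = 7) ∧ 3*g > 0
Before g := 3*tot - 9: (6*h + 3*tot ≥ -1 ∨ 8*h = 7) ∧ 9*tot > 27
Answer: WP = (6*h + 3*tot ≥ -1 ∨ 8*h = 7) ∧ 9*tot > 27


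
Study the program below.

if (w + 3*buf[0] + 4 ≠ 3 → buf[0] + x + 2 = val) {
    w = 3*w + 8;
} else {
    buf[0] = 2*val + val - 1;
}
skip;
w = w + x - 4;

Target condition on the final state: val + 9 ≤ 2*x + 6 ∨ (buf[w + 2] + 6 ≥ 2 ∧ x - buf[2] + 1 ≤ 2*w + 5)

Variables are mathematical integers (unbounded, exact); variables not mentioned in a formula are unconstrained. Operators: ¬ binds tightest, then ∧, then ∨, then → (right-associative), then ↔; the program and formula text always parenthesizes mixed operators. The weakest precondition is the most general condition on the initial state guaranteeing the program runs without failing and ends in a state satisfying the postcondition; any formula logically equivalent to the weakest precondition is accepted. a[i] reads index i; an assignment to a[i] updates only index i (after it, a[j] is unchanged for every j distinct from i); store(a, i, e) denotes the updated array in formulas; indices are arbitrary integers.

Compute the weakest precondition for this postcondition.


Working backward. After the program, the postcondition val + 9 ≤ 2*x + 6 ∨ (buf[w + 2] + 6 ≥ 2 ∧ x - buf[2] + 1 ≤ 2*w + 5) must hold; in canonical form it is val ≤ 2*x - 3 ∨ (buf[w + 2] ≥ -4 ∧ x ≤ buf[2] + 2*w + 4).
Before w := w + x - 4: val ≤ 2*x - 3 ∨ (buf[w + x - 2] ≥ -4 ∧ buf[2] + 2*w + x ≥ 4)
Before skip: val ≤ 2*x - 3 ∨ (buf[w + x - 2] ≥ -4 ∧ buf[2] + 2*w + x ≥ 4)
Then branch requires val ≤ 2*x - 3 ∨ (buf[3*w + x + 6] ≥ -4 ∧ buf[2] + 6*w + x ≥ -12); else branch requires val ≤ 2*x - 3 ∨ (store(buf, 0, 3*val - 1)[w + x - 2] ≥ -4 ∧ buf[2] + 2*w + x ≥ 4).
Before the if: ((3*buf[0] + w ≠ -1 → buf[0] + x = val - 2) → (val ≤ 2*x - 3 ∨ (buf[3*w + x + 6] ≥ -4 ∧ buf[2] + 6*w + x ≥ -12))) ∧ ((¬(3*buf[0] + w ≠ -1 → buf[0] + x = val - 2)) → (val ≤ 2*x - 3 ∨ (store(buf, 0, 3*val - 1)[w + x - 2] ≥ -4 ∧ buf[2] + 2*w + x ≥ 4)))
Answer: WP = ((3*buf[0] + w ≠ -1 → buf[0] + x = val - 2) → (val ≤ 2*x - 3 ∨ (buf[3*w + x + 6] ≥ -4 ∧ buf[2] + 6*w + x ≥ -12))) ∧ ((¬(3*buf[0] + w ≠ -1 → buf[0] + x = val - 2)) → (val ≤ 2*x - 3 ∨ (store(buf, 0, 3*val - 1)[w + x - 2] ≥ -4 ∧ buf[2] + 2*w + x ≥ 4)))


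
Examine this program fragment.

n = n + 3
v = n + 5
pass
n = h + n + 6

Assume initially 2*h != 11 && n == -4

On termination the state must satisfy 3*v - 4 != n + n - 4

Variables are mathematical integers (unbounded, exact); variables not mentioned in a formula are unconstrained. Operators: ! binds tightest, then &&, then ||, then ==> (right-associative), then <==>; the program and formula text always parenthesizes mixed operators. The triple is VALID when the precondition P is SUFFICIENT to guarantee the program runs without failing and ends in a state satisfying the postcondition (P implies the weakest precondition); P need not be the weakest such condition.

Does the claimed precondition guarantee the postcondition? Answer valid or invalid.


Working backward. After the program, the postcondition 3*v - 4 != n + n - 4 must hold; in canonical form it is 3*v != 2*n.
Before n := h + n + 6: 3*v != 2*h + 2*n + 12
Before skip: 3*v != 2*h + 2*n + 12
Before v := n + 5: n != 2*h - 3
Before n := n + 3: n != 2*h - 6
The weakest precondition is n != 2*h - 6.
Check whether 2*h != 11 && n == -4 implies it.
Countermodel: at the initial state h = 1, n = -4, the precondition holds but the weakest precondition fails.
Answer: invalid


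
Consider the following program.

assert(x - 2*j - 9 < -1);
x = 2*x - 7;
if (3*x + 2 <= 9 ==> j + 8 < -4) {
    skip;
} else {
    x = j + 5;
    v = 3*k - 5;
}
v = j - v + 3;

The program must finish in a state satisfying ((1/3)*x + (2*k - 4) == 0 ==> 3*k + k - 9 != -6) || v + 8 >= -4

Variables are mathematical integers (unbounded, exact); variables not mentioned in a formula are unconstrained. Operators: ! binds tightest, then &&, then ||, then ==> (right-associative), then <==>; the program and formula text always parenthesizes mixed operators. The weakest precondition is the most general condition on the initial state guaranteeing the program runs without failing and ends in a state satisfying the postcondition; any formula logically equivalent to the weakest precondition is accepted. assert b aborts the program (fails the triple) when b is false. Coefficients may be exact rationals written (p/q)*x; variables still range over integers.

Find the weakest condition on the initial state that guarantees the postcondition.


Working backward. After the program, the postcondition ((1/3)*x + (2*k - 4) == 0 ==> 3*k + k - 9 != -6) || v + 8 >= -4 must hold; in canonical form it is (2*k + (1/3)*x == 4 ==> 4*k != 3) || v >= -12.
Before v := j - v + 3: (2*k + (1/3)*x == 4 ==> 4*k != 3) || j >= v - 15
Then branch requires (2*k + (1/3)*x == 4 ==> 4*k != 3) || j >= v - 15; else branch requires ((1/3)*j + 2*k == 7/3 ==> 4*k != 3) || j >= 3*k - 20.
Before the if: ((3*x <= 7 ==> j < -12) ==> ((2*k + (1/3)*x == 4 ==> 4*k != 3) || j >= v - 15)) && ((!(3*x <= 7 ==> j < -12)) ==> (((1/3)*j + 2*k == 7/3 ==> 4*k != 3) || j >= 3*k - 20))
Before x := 2*x - 7: ((6*x <= 28 ==> j < -12) ==> ((2*k + (2/3)*x == 19/3 ==> 4*k != 3) || j >= v - 15)) && ((!(6*x <= 28 ==> j < -12)) ==> (((1/3)*j + 2*k == 7/3 ==> 4*k != 3) || j >= 3*k - 20))
Before assert x - 2*j - 9 < -1: x < 2*j + 8 && ((6*x <= 28 ==> j < -12) ==> ((2*k + (2/3)*x == 19/3 ==> 4*k != 3) || j >= v - 15)) && ((!(6*x <= 28 ==> j < -12)) ==> (((1/3)*j + 2*k == 7/3 ==> 4*k != 3) || j >= 3*k - 20))
Answer: WP = x < 2*j + 8 && ((6*x <= 28 ==> j < -12) ==> ((2*k + (2/3)*x == 19/3 ==> 4*k != 3) || j >= v - 15)) && ((!(6*x <= 28 ==> j < -12)) ==> (((1/3)*j + 2*k == 7/3 ==> 4*k != 3) || j >= 3*k - 20))


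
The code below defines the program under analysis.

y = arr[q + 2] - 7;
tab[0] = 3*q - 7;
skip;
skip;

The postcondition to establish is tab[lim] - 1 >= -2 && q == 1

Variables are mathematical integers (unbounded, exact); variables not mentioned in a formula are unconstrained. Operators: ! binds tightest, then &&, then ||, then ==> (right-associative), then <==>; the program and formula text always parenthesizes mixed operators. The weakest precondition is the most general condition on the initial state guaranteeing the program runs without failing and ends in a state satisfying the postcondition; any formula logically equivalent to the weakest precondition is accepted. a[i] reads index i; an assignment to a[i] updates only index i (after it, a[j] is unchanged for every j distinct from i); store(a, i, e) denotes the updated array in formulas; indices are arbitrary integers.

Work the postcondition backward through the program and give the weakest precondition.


Working backward. After the program, the postcondition tab[lim] - 1 >= -2 && q == 1 must hold; in canonical form it is tab[lim] >= -1 && q == 1.
Before skip: tab[lim] >= -1 && q == 1
Before skip: tab[lim] >= -1 && q == 1
Before tab[0] := 3*q - 7: store(tab, 0, 3*q - 7)[lim] >= -1 && q == 1
Before y := arr[q + 2] - 7: store(tab, 0, 3*q - 7)[lim] >= -1 && q == 1
Answer: WP = store(tab, 0, 3*q - 7)[lim] >= -1 && q == 1


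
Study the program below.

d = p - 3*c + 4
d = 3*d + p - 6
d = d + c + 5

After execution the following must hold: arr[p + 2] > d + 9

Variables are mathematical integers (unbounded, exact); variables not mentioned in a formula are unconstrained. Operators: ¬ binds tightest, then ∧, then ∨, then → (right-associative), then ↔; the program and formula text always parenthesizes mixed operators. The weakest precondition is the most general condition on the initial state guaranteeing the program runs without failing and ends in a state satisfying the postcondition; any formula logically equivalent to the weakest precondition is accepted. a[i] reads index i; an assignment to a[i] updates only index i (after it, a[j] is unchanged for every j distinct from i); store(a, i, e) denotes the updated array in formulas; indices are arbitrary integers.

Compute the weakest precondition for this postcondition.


Working backward. After the program, arr[p + 2] > d + 9 must hold.
Before d := d + c + 5: arr[p + 2] > c + d + 14
Before d := 3*d + p - 6: arr[p + 2] > c + 3*d + p + 8
Before d := p - 3*c + 4: arr[p + 2] + 8*c > 4*p + 20
Answer: WP = arr[p + 2] + 8*c > 4*p + 20


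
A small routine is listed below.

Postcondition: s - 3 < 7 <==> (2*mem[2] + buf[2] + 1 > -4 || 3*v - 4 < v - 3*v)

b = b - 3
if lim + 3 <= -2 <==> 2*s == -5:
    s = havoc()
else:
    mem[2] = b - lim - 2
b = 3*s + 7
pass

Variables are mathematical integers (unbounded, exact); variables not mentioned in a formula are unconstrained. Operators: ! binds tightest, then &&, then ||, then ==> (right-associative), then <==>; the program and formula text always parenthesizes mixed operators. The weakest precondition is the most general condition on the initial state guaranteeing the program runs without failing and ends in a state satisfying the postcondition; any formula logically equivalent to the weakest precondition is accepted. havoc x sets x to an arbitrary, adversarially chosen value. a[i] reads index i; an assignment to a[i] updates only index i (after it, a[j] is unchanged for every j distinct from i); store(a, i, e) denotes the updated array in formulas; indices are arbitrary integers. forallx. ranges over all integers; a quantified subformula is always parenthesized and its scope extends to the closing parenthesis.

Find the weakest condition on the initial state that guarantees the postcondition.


Working backward. After the program, the postcondition s - 3 < 7 <==> (2*mem[2] + buf[2] + 1 > -4 || 3*v - 4 < v - 3*v) must hold; in canonical form it is s < 10 <==> (buf[2] + 2*mem[2] > -5 || 5*v < 4).
Before skip: s < 10 <==> (buf[2] + 2*mem[2] > -5 || 5*v < 4)
Before b := 3*s + 7: s < 10 <==> (buf[2] + 2*mem[2] > -5 || 5*v < 4)
Then branch requires forall s_1. (s_1 < 10 <==> (buf[2] + 2*mem[2] > -5 || 5*v < 4)); else branch requires s < 10 <==> (buf[2] + 2*b > 2*lim - 1 || 5*v < 4).
Before the if: ((lim <= -5 <==> 2*s == -5) ==> (forall s_1. (s_1 < 10 <==> (buf[2] + 2*mem[2] > -5 || 5*v < 4)))) && ((!(lim <= -5 <==> 2*s == -5)) ==> (s < 10 <==> (buf[2] + 2*b > 2*lim - 1 || 5*v < 4)))
Before b := b - 3: ((lim <= -5 <==> 2*s == -5) ==> (forall s_1. (s_1 < 10 <==> (buf[2] + 2*mem[2] > -5 || 5*v < 4)))) && ((!(lim <= -5 <==> 2*s == -5)) ==> (s < 10 <==> (buf[2] + 2*b > 2*lim + 5 || 5*v < 4)))
Answer: WP = ((lim <= -5 <==> 2*s == -5) ==> (forall s_1. (s_1 < 10 <==> (buf[2] + 2*mem[2] > -5 || 5*v < 4)))) && ((!(lim <= -5 <==> 2*s == -5)) ==> (s < 10 <==> (buf[2] + 2*b > 2*lim + 5 || 5*v < 4)))


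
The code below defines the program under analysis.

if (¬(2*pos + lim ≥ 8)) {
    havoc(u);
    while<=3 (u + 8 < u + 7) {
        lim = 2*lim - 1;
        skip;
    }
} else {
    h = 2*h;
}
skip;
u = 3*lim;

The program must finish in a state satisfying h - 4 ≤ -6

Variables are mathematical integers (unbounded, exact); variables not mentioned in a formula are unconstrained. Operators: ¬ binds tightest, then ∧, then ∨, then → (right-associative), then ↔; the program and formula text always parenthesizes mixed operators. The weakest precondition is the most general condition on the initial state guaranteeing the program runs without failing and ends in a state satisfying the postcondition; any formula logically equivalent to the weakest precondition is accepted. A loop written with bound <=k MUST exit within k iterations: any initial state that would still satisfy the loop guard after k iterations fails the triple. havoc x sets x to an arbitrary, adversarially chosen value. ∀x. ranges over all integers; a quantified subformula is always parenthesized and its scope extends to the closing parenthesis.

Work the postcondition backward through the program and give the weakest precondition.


Working backward. After the program, the postcondition h - 4 ≤ -6 must hold; in canonical form it is h ≤ -2.
Before u := 3*lim: h ≤ -2
Before skip: h ≤ -2
Then branch requires h ≤ -2; else branch requires 2*h ≤ -2.
Before the if: ((¬(lim + 2*pos ≥ 8)) → h ≤ -2) ∧ (lim + 2*pos ≥ 8 → 2*h ≤ -2)
Answer: WP = ((¬(lim + 2*pos ≥ 8)) → h ≤ -2) ∧ (lim + 2*pos ≥ 8 → 2*h ≤ -2)


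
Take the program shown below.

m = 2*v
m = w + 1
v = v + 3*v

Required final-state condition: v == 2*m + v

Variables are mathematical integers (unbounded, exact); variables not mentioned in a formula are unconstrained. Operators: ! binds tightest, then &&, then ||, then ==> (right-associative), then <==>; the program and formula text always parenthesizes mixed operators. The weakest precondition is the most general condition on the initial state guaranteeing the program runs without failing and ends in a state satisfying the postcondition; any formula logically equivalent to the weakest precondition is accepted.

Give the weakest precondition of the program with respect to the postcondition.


Working backward. After the program, the postcondition v == 2*m + v must hold; in canonical form it is 2*m == 0.
Before v := v + 3*v: 2*m == 0
Before m := w + 1: 2*w == -2
Before m := 2*v: 2*w == -2
Answer: WP = 2*w == -2


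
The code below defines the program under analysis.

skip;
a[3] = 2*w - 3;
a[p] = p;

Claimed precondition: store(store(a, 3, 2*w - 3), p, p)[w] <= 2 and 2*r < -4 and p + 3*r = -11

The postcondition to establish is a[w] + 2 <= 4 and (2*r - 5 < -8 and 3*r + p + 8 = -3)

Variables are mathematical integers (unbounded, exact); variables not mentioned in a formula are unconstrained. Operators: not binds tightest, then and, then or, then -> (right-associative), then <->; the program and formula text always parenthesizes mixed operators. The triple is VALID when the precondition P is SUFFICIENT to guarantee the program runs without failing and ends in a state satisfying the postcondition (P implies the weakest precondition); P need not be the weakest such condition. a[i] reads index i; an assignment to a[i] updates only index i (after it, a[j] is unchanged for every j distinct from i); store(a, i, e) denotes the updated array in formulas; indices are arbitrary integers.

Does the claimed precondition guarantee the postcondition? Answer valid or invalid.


Working backward. After the program, the postcondition a[w] + 2 <= 4 and (2*r - 5 < -8 and 3*r + p + 8 = -3) must hold; in canonical form it is a[w] <= 2 and 2*r < -3 and p + 3*r = -11.
Before a[p] := p: store(a, p, p)[w] <= 2 and 2*r < -3 and p + 3*r = -11
Before a[3] := 2*w - 3: store(store(a, 3, 2*w - 3), p, p)[w] <= 2 and 2*r < -3 and p + 3*r = -11
Before skip: store(store(a, 3, 2*w - 3), p, p)[w] <= 2 and 2*r < -3 and p + 3*r = -11
The weakest precondition is store(store(a, 3, 2*w - 3), p, p)[w] <= 2 and 2*r < -3 and p + 3*r = -11.
Check whether store(store(a, 3, 2*w - 3), p, p)[w] <= 2 and 2*r < -4 and p + 3*r = -11 implies it.
Every state satisfying the precondition satisfies the weakest precondition: the implication holds.
Answer: valid


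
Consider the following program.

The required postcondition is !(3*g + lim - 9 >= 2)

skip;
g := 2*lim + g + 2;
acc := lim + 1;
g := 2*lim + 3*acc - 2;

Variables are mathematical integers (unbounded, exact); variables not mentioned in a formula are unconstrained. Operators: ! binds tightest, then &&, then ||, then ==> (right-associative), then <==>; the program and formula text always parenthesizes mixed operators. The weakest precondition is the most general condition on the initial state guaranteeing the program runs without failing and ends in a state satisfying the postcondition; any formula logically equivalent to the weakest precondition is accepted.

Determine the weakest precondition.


Working backward. After the program, the postcondition !(3*g + lim - 9 >= 2) must hold; in canonical form it is !(3*g + lim >= 11).
Before g := 2*lim + 3*acc - 2: !(9*acc + 7*lim >= 17)
Before acc := lim + 1: !(16*lim >= 8)
Before g := 2*lim + g + 2: !(16*lim >= 8)
Before skip: !(16*lim >= 8)
Answer: WP = !(16*lim >= 8)


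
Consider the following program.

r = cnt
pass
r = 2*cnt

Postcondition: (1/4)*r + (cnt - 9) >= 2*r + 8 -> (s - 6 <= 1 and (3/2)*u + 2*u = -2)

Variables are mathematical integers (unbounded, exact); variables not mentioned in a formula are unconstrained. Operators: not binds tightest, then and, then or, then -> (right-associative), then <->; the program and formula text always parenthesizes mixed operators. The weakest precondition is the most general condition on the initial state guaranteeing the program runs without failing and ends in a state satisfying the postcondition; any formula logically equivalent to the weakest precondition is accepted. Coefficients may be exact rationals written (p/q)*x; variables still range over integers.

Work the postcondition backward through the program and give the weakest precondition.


Working backward. After the program, the postcondition (1/4)*r + (cnt - 9) >= 2*r + 8 -> (s - 6 <= 1 and (3/2)*u + 2*u = -2) must hold; in canonical form it is cnt >= (7/4)*r + 17 -> (s <= 7 and (7/2)*u = -2).
Before r := 2*cnt: (5/2)*cnt <= -17 -> (s <= 7 and (7/2)*u = -2)
Before skip: (5/2)*cnt <= -17 -> (s <= 7 and (7/2)*u = -2)
Before r := cnt: (5/2)*cnt <= -17 -> (s <= 7 and (7/2)*u = -2)
Answer: WP = (5/2)*cnt <= -17 -> (s <= 7 and (7/2)*u = -2)


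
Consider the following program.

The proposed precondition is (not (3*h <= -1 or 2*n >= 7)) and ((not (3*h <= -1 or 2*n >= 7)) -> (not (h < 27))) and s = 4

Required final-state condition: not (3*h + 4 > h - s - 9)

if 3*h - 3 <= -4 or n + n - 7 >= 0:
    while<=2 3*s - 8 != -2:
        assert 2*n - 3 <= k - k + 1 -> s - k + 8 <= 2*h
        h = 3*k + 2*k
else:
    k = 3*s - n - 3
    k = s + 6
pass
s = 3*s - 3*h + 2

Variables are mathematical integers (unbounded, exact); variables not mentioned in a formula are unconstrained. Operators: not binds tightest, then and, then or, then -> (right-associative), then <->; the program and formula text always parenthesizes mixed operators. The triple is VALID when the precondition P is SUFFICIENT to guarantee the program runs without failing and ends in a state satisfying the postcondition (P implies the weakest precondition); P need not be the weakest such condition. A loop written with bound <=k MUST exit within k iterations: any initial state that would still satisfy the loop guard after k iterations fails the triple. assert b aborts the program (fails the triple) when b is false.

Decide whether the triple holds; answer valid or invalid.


Working backward. After the program, the postcondition not (3*h + 4 > h - s - 9) must hold; in canonical form it is not (2*h + s > -13).
Before s := 3*s - 3*h + 2: not (3*s > h - 15)
Before skip: not (3*s > h - 15)
Then branch requires (3*s != 6 -> ((2*n <= 4 -> s <= 2*h + k - 8) and (3*s != 6 -> ((2*n <= 4 -> s <= 11*k - 8) and (not (3*s != 6)) and (not (3*s > 5*k - 15)))) and ((not (3*s != 6)) -> (not (3*s > 5*k - 15))))) and ((not (3*s != 6)) -> (not (3*s > h - 15))); else branch requires not (3*s > h - 15).
Before the if: ((3*h <= -1 or 2*n >= 7) -> ((3*s != 6 -> ((2*n <= 4 -> s <= 2*h + k - 8) and (3*s != 6 -> ((2*n <= 4 -> s <= 11*k - 8) and (not (3*s != 6)) and (not (3*s > 5*k - 15)))) and ((not (3*s != 6)) -> (not (3*s > 5*k - 15))))) and ((not (3*s != 6)) -> (not (3*s > h - 15))))) and ((not (3*h <= -1 or 2*n >= 7)) -> (not (3*s > h - 15)))
The weakest precondition is ((3*h <= -1 or 2*n >= 7) -> ((3*s != 6 -> ((2*n <= 4 -> s <= 2*h + k - 8) and (3*s != 6 -> ((2*n <= 4 -> s <= 11*k - 8) and (not (3*s != 6)) and (not (3*s > 5*k - 15)))) and ((not (3*s != 6)) -> (not (3*s > 5*k - 15))))) and ((not (3*s != 6)) -> (not (3*s > h - 15))))) and ((not (3*h <= -1 or 2*n >= 7)) -> (not (3*s > h - 15))).
Check whether (not (3*h <= -1 or 2*n >= 7)) and ((not (3*h <= -1 or 2*n >= 7)) -> (not (h < 27))) and s = 4 implies it.
Every state satisfying the precondition satisfies the weakest precondition: the implication holds.
Answer: valid


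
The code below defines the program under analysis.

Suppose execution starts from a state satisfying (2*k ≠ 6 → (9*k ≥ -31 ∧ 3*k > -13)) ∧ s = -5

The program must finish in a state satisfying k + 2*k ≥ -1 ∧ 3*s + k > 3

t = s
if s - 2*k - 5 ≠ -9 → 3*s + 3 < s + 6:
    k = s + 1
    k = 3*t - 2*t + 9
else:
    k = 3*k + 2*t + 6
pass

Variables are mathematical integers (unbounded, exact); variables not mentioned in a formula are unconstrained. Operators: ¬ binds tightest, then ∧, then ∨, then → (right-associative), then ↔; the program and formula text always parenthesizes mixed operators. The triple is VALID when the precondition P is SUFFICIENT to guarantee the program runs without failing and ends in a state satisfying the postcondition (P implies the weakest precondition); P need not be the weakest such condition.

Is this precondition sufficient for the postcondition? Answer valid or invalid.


Working backward. After the program, the postcondition k + 2*k ≥ -1 ∧ 3*s + k > 3 must hold; in canonical form it is 3*k ≥ -1 ∧ k + 3*s > 3.
Before skip: 3*k ≥ -1 ∧ k + 3*s > 3
Then branch requires 3*t ≥ -28 ∧ 3*s + t > -6; else branch requires 9*k + 6*t ≥ -19 ∧ 3*k + 3*s + 2*t > -3.
Before the if: ((s ≠ 2*k - 4 → 2*s < 3) → (3*t ≥ -28 ∧ 3*s + t > -6)) ∧ ((¬(s ≠ 2*k - 4 → 2*s < 3)) → (9*k + 6*t ≥ -19 ∧ 3*k + 3*s + 2*t > -3))
Before t := s: ((s ≠ 2*k - 4 → 2*s < 3) → (3*s ≥ -28 ∧ 4*s > -6)) ∧ ((¬(s ≠ 2*k - 4 → 2*s < 3)) → (9*k + 6*s ≥ -19 ∧ 3*k + 5*s > -3))
The weakest precondition is ((s ≠ 2*k - 4 → 2*s < 3) → (3*s ≥ -28 ∧ 4*s > -6)) ∧ ((¬(s ≠ 2*k - 4 → 2*s < 3)) → (9*k + 6*s ≥ -19 ∧ 3*k + 5*s > -3)).
Check whether (2*k ≠ 6 → (9*k ≥ -31 ∧ 3*k > -13)) ∧ s = -5 implies it.
Countermodel: at the initial state k = 4, s = -5, the precondition holds but the weakest precondition fails.
Answer: invalid


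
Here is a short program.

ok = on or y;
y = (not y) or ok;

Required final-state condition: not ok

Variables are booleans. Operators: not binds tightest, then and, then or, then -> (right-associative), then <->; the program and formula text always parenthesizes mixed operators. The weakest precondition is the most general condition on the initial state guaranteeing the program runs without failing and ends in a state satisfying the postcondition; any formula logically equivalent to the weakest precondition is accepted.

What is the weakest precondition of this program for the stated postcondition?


Working backward. After the program, not ok must hold.
Before y := (not y) or ok: not ok
Before ok := on or y: not (on or y)
Answer: WP = not (on or y)


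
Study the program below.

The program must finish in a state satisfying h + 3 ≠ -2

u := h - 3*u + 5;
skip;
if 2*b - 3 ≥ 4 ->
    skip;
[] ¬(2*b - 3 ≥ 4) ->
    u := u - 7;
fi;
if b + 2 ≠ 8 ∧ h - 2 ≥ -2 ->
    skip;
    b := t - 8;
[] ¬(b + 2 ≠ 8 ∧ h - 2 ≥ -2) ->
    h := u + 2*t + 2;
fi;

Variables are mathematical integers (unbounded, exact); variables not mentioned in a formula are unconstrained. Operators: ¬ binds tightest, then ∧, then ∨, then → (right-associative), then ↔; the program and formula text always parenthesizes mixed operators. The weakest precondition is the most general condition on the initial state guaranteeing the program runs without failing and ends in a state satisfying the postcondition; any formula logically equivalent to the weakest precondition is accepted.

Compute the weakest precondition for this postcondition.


Working backward. After the program, the postcondition h + 3 ≠ -2 must hold; in canonical form it is h ≠ -5.
Then branch requires h ≠ -5; else branch requires 2*t + u ≠ -7.
Before the if: ((b ≠ 6 ∧ h ≥ 0) → h ≠ -5) ∧ ((¬(b ≠ 6 ∧ h ≥ 0)) → 2*t + u ≠ -7)
Then branch requires ((b ≠ 6 ∧ h ≥ 0) → h ≠ -5) ∧ ((¬(b ≠ 6 ∧ h ≥ 0)) → 2*t + u ≠ -7); else branch requires ((b ≠ 6 ∧ h ≥ 0) → h ≠ -5) ∧ ((¬(b ≠ 6 ∧ h ≥ 0)) → 2*t + u ≠ 0).
Before the if: (2*b ≥ 7 → (((b ≠ 6 ∧ h ≥ 0) → h ≠ -5) ∧ ((¬(b ≠ 6 ∧ h ≥ 0)) → 2*t + u ≠ -7))) ∧ ((¬(2*b ≥ 7)) → (((b ≠ 6 ∧ h ≥ 0) → h ≠ -5) ∧ ((¬(b ≠ 6 ∧ h ≥ 0)) → 2*t + u ≠ 0)))
Before skip: (2*b ≥ 7 → (((b ≠ 6 ∧ h ≥ 0) → h ≠ -5) ∧ ((¬(b ≠ 6 ∧ h ≥ 0)) → 2*t + u ≠ -7))) ∧ ((¬(2*b ≥ 7)) → (((b ≠ 6 ∧ h ≥ 0) → h ≠ -5) ∧ ((¬(b ≠ 6 ∧ h ≥ 0)) → 2*t + u ≠ 0)))
Before u := h - 3*u + 5: (2*b ≥ 7 → (((b ≠ 6 ∧ h ≥ 0) → h ≠ -5) ∧ ((¬(b ≠ 6 ∧ h ≥ 0)) → h + 2*t ≠ 3*u - 12))) ∧ ((¬(2*b ≥ 7)) → (((b ≠ 6 ∧ h ≥ 0) → h ≠ -5) ∧ ((¬(b ≠ 6 ∧ h ≥ 0)) → h + 2*t ≠ 3*u - 5)))
Answer: WP = (2*b ≥ 7 → (((b ≠ 6 ∧ h ≥ 0) → h ≠ -5) ∧ ((¬(b ≠ 6 ∧ h ≥ 0)) → h + 2*t ≠ 3*u - 12))) ∧ ((¬(2*b ≥ 7)) → (((b ≠ 6 ∧ h ≥ 0) → h ≠ -5) ∧ ((¬(b ≠ 6 ∧ h ≥ 0)) → h + 2*t ≠ 3*u - 5)))


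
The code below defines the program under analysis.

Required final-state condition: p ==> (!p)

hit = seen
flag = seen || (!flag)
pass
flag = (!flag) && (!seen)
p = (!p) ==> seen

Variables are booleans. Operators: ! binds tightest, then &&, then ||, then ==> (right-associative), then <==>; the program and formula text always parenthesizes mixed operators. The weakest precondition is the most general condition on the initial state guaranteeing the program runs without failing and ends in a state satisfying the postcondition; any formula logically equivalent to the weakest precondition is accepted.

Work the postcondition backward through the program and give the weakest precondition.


Working backward. After the program, p ==> (!p) must hold.
Before p := (!p) ==> seen: ((!p) ==> seen) ==> (!((!p) ==> seen))
Before flag := (!flag) && (!seen): ((!p) ==> seen) ==> (!((!p) ==> seen))
Before skip: ((!p) ==> seen) ==> (!((!p) ==> seen))
Before flag := seen || (!flag): ((!p) ==> seen) ==> (!((!p) ==> seen))
Before hit := seen: ((!p) ==> seen) ==> (!((!p) ==> seen))
Answer: WP = ((!p) ==> seen) ==> (!((!p) ==> seen))


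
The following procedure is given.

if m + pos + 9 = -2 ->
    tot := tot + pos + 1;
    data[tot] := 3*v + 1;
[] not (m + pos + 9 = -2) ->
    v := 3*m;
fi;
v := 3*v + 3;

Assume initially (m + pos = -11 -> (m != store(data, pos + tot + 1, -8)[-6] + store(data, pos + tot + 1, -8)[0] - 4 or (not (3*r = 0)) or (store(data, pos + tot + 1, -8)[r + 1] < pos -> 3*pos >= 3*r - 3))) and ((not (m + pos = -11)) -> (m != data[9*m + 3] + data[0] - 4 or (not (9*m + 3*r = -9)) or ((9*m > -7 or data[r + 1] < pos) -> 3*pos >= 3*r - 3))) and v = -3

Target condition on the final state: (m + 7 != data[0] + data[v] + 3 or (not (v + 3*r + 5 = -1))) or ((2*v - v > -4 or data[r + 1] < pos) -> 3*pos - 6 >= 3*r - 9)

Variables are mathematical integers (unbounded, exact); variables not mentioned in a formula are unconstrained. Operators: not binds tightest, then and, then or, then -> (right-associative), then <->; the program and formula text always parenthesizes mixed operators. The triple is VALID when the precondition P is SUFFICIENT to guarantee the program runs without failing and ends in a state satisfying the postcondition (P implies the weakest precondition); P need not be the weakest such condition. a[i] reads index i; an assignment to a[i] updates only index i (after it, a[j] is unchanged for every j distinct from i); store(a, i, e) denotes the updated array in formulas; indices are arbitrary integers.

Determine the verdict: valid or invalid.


Working backward. After the program, the postcondition (m + 7 != data[0] + data[v] + 3 or (not (v + 3*r + 5 = -1))) or ((2*v - v > -4 or data[r + 1] < pos) -> 3*pos - 6 >= 3*r - 9) must hold; in canonical form it is m != data[0] + data[v] - 4 or (not (3*r + v = -6)) or ((v > -4 or data[r + 1] < pos) -> 3*pos >= 3*r - 3).
Before v := 3*v + 3: m != data[3*v + 3] + data[0] - 4 or (not (3*r + 3*v = -9)) or ((3*v > -7 or data[r + 1] < pos) -> 3*pos >= 3*r - 3)
Then branch requires m != store(data, pos + tot + 1, 3*v + 1)[3*v + 3] + store(data, pos + tot + 1, 3*v + 1)[0] - 4 or (not (3*r + 3*v = -9)) or ((3*v > -7 or store(data, pos + tot + 1, 3*v + 1)[r + 1] < pos) -> 3*pos >= 3*r - 3); else branch requires m != data[9*m + 3] + data[0] - 4 or (not (9*m + 3*r = -9)) or ((9*m > -7 or data[r + 1] < pos) -> 3*pos >= 3*r - 3).
Before the if: (m + pos = -11 -> (m != store(data, pos + tot + 1, 3*v + 1)[3*v + 3] + store(data, pos + tot + 1, 3*v + 1)[0] - 4 or (not (3*r + 3*v = -9)) or ((3*v > -7 or store(data, pos + tot + 1, 3*v + 1)[r + 1] < pos) -> 3*pos >= 3*r - 3))) and ((not (m + pos = -11)) -> (m != data[9*m + 3] + data[0] - 4 or (not (9*m + 3*r = -9)) or ((9*m > -7 or data[r + 1] < pos) -> 3*pos >= 3*r - 3)))
The weakest precondition is (m + pos = -11 -> (m != store(data, pos + tot + 1, 3*v + 1)[3*v + 3] + store(data, pos + tot + 1, 3*v + 1)[0] - 4 or (not (3*r + 3*v = -9)) or ((3*v > -7 or store(data, pos + tot + 1, 3*v + 1)[r + 1] < pos) -> 3*pos >= 3*r - 3))) and ((not (m + pos = -11)) -> (m != data[9*m + 3] + data[0] - 4 or (not (9*m + 3*r = -9)) or ((9*m > -7 or data[r + 1] < pos) -> 3*pos >= 3*r - 3))).
Check whether (m + pos = -11 -> (m != store(data, pos + tot + 1, -8)[-6] + store(data, pos + tot + 1, -8)[0] - 4 or (not (3*r = 0)) or (store(data, pos + tot + 1, -8)[r + 1] < pos -> 3*pos >= 3*r - 3))) and ((not (m + pos = -11)) -> (m != data[9*m + 3] + data[0] - 4 or (not (9*m + 3*r = -9)) or ((9*m > -7 or data[r + 1] < pos) -> 3*pos >= 3*r - 3))) and v = -3 implies it.
Every state satisfying the precondition satisfies the weakest precondition: the implication holds.
Answer: valid


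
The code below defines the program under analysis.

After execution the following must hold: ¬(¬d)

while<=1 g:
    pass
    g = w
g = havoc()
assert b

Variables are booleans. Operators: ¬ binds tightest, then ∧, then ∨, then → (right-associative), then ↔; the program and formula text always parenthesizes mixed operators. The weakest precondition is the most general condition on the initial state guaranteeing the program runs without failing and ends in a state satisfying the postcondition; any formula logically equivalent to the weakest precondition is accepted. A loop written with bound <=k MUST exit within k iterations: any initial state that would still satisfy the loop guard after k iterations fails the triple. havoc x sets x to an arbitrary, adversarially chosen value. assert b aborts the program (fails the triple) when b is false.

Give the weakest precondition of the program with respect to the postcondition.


Working backward. After the program, the postcondition ¬(¬d) must hold; in canonical form it is d.
Before assert b: b ∧ d
Before havoc g: b ∧ d
Before the loop (bound <=1), unroll the exhaustion recursion (WP_0 = exit-now case; WP_j = one more guarded iteration, up to j = 1):
  WP_0: (¬g) ∧ b ∧ d
  WP_1: (g → ((¬w) ∧ b ∧ d)) ∧ ((¬g) → (b ∧ d))
So before the loop: (g → ((¬w) ∧ b ∧ d)) ∧ ((¬g) → (b ∧ d))
Answer: WP = (g → ((¬w) ∧ b ∧ d)) ∧ ((¬g) → (b ∧ d))


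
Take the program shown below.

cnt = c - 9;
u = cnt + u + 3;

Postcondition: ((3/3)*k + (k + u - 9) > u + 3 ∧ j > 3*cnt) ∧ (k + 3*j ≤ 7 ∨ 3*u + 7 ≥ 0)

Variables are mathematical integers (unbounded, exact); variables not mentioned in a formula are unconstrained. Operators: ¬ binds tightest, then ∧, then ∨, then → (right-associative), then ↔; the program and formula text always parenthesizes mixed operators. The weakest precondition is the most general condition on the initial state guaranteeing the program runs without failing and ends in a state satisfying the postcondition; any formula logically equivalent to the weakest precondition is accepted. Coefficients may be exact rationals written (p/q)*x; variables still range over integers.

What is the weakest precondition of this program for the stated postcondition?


Working backward. After the program, the postcondition ((3/3)*k + (k + u - 9) > u + 3 ∧ j > 3*cnt) ∧ (k + 3*j ≤ 7 ∨ 3*u + 7 ≥ 0) must hold; in canonical form it is 2*k > 12 ∧ j > 3*cnt ∧ (3*j + k ≤ 7 ∨ 3*u ≥ -7).
Before u := cnt + u + 3: 2*k > 12 ∧ j > 3*cnt ∧ (3*j + k ≤ 7 ∨ 3*cnt + 3*u ≥ -16)
Before cnt := c - 9: 2*k > 12 ∧ j > 3*c - 27 ∧ (3*j + k ≤ 7 ∨ 3*c + 3*u ≥ 11)
Answer: WP = 2*k > 12 ∧ j > 3*c - 27 ∧ (3*j + k ≤ 7 ∨ 3*c + 3*u ≥ 11)


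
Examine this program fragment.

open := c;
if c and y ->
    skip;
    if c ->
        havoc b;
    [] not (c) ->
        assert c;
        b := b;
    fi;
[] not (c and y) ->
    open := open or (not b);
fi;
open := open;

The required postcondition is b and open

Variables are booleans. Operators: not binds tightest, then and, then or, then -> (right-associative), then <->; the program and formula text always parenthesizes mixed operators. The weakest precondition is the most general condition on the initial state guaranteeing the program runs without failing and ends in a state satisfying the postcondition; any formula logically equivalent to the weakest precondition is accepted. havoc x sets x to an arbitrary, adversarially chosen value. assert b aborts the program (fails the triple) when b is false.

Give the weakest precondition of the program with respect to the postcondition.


Working backward. After the program, b and open must hold.
Before open := open: b and open
Then branch requires (not c) and ((not c) -> (c and b and open)); else branch requires b and (open or (not b)).
Before the if: ((c and y) -> ((not c) and ((not c) -> (c and b and open)))) and ((not (c and y)) -> (b and (open or (not b))))
Before open := c: ((c and y) -> ((not c) and ((not c) -> (c and b)))) and ((not (c and y)) -> (b and (c or (not b))))
Answer: WP = ((c and y) -> ((not c) and ((not c) -> (c and b)))) and ((not (c and y)) -> (b and (c or (not b))))


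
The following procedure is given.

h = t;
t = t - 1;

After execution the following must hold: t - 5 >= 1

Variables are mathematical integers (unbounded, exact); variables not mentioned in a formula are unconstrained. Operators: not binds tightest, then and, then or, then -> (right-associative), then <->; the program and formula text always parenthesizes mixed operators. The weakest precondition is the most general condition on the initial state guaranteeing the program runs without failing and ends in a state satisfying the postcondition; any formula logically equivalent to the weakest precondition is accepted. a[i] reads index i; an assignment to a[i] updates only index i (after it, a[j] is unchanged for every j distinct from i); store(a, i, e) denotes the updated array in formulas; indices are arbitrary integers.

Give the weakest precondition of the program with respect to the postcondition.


Working backward. After the program, the postcondition t - 5 >= 1 must hold; in canonical form it is t >= 6.
Before t := t - 1: t >= 7
Before h := t: t >= 7
Answer: WP = t >= 7


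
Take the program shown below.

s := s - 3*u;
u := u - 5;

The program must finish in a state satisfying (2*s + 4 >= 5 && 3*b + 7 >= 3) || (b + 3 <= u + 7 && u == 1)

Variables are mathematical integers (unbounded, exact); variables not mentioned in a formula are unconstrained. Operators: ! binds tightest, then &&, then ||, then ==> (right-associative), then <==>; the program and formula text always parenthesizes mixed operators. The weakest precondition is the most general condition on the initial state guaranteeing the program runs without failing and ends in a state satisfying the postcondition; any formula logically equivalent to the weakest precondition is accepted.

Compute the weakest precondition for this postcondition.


Working backward. After the program, the postcondition (2*s + 4 >= 5 && 3*b + 7 >= 3) || (b + 3 <= u + 7 && u == 1) must hold; in canonical form it is (2*s >= 1 && 3*b >= -4) || (b <= u + 4 && u == 1).
Before u := u - 5: (2*s >= 1 && 3*b >= -4) || (b <= u - 1 && u == 6)
Before s := s - 3*u: (2*s >= 6*u + 1 && 3*b >= -4) || (b <= u - 1 && u == 6)
Answer: WP = (2*s >= 6*u + 1 && 3*b >= -4) || (b <= u - 1 && u == 6)


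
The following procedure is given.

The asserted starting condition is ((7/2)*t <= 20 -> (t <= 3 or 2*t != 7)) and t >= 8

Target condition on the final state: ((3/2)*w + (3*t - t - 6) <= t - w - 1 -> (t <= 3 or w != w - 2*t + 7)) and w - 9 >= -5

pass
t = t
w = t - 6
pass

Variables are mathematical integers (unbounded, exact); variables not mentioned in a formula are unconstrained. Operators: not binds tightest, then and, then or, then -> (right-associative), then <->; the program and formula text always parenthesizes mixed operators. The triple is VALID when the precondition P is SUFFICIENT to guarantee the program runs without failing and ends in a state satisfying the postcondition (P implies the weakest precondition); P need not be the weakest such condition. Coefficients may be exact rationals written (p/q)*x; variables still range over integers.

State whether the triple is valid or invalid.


Working backward. After the program, the postcondition ((3/2)*w + (3*t - t - 6) <= t - w - 1 -> (t <= 3 or w != w - 2*t + 7)) and w - 9 >= -5 must hold; in canonical form it is (t + (5/2)*w <= 5 -> (t <= 3 or 2*t != 7)) and w >= 4.
Before skip: (t + (5/2)*w <= 5 -> (t <= 3 or 2*t != 7)) and w >= 4
Before w := t - 6: ((7/2)*t <= 20 -> (t <= 3 or 2*t != 7)) and t >= 10
Before t := t: ((7/2)*t <= 20 -> (t <= 3 or 2*t != 7)) and t >= 10
Before skip: ((7/2)*t <= 20 -> (t <= 3 or 2*t != 7)) and t >= 10
The weakest precondition is ((7/2)*t <= 20 -> (t <= 3 or 2*t != 7)) and t >= 10.
Check whether ((7/2)*t <= 20 -> (t <= 3 or 2*t != 7)) and t >= 8 implies it.
Countermodel: at the initial state t = 8, the precondition holds but the weakest precondition fails.
Answer: invalid
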